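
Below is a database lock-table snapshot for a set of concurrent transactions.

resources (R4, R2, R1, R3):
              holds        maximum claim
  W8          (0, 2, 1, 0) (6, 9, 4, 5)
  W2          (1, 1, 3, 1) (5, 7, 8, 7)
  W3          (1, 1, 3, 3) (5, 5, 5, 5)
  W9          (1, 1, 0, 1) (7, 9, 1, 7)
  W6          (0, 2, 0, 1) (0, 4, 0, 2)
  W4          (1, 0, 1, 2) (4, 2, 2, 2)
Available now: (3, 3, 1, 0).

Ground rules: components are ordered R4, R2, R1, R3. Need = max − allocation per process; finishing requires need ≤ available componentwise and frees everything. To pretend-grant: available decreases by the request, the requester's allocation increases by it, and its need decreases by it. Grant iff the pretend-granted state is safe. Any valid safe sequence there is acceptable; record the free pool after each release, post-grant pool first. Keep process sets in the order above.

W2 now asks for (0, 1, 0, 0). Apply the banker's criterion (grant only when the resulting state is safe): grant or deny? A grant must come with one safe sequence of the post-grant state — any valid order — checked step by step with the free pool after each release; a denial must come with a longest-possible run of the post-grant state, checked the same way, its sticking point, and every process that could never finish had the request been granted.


GRANT: granting preserves safety; a valid post-grant sequence is W4, W6, W3, W2, W8, W9.
Key observation: granting shrinks the pool to (3, 2, 1, 0), yet W4 still fits and the chain goes through.
Step-by-step check of the post-grant state:
  pool = (3, 2, 1, 0)
  W4: need (3, 2, 1, 0) fits (3, 2, 1, 0); releases (1, 0, 1, 2), pool now (4, 2, 2, 2)
  W6: need (0, 2, 0, 1) fits (4, 2, 2, 2); releases (0, 2, 0, 1), pool now (4, 4, 2, 3)
  W3: need (4, 4, 2, 2) fits (4, 4, 2, 3); releases (1, 1, 3, 3), pool now (5, 5, 5, 6)
  W2: need (4, 5, 5, 6) fits (5, 5, 5, 6); releases (1, 2, 3, 1), pool now (6, 7, 8, 7)
  W8: need (6, 7, 3, 5) fits (6, 7, 8, 7); releases (0, 2, 1, 0), pool now (6, 9, 9, 7)
  W9: need (6, 8, 1, 6) fits (6, 9, 9, 7); releases (1, 1, 0, 1), pool now (7, 10, 9, 8)


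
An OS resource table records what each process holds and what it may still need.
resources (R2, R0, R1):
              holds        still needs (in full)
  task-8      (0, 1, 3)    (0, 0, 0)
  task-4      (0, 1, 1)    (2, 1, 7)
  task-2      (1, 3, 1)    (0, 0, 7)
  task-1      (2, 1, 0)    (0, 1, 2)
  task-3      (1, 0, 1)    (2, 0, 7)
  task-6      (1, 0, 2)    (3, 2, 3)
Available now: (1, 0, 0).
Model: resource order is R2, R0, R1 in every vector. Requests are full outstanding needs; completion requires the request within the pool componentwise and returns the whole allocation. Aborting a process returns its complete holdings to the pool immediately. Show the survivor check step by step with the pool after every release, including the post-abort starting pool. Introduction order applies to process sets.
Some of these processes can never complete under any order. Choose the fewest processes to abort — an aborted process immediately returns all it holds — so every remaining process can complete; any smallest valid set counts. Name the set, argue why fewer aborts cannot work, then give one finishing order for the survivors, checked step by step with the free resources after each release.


The answer: abort task-4 and task-2.
Key observation: task-3 could never have finished before the abort; with (1, 4, 2) returned by task-4 and task-2, it fits at step 4.
No one abort is enough; case by case: task-8 alone leaves task-4 blocked (short on R1); task-4 alone leaves task-2 blocked (short on R1); task-2 alone leaves task-4 blocked (short on R1); task-1 alone leaves task-4 blocked (short on R1); task-3 alone leaves task-4 blocked (short on R1); task-6 alone leaves task-4 blocked (short on R1).
Survivors finish in the order: task-8, task-1, task-6, task-3. Check, step by step (pool after the aborts first):
  pool = (2, 4, 2)
  task-8: need (0, 0, 0) fits (2, 4, 2); releases (0, 1, 3), pool now (2, 5, 5)
  task-1: need (0, 1, 2) fits (2, 5, 5); releases (2, 1, 0), pool now (4, 6, 5)
  task-6: need (3, 2, 3) fits (4, 6, 5); releases (1, 0, 2), pool now (5, 6, 7)
  task-3: need (2, 0, 7) fits (5, 6, 7); releases (1, 0, 1), pool now (6, 6, 8)


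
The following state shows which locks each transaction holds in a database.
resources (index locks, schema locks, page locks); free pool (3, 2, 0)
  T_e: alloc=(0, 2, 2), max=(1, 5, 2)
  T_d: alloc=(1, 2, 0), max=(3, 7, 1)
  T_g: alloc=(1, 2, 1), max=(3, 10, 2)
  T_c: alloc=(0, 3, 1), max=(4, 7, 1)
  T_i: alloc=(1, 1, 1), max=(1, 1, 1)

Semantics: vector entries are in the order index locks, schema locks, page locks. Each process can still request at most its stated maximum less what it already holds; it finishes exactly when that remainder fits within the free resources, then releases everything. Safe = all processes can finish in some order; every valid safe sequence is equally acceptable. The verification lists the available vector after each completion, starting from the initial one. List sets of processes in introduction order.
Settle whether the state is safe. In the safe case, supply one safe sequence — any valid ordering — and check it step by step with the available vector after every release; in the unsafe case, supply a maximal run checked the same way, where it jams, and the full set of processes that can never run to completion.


The state is SAFE; one workable sequence: T_i, T_e, T_c, T_d, T_g.
Key observation: T_e is the earliest step where a requested resource binds exactly: need (1, 3, 0), pool (4, 3, 1) at its turn.
Check, step by step:
  pool = (3, 2, 0)
  T_i: need (0, 0, 0) fits (3, 2, 0); releases (1, 1, 1), pool now (4, 3, 1)
  T_e: need (1, 3, 0) fits (4, 3, 1); releases (0, 2, 2), pool now (4, 5, 3)
  T_c: need (4, 4, 0) fits (4, 5, 3); releases (0, 3, 1), pool now (4, 8, 4)
  T_d: need (2, 5, 1) fits (4, 8, 4); releases (1, 2, 0), pool now (5, 10, 4)
  T_g: need (2, 8, 1) fits (5, 10, 4); releases (1, 2, 1), pool now (6, 12, 5)


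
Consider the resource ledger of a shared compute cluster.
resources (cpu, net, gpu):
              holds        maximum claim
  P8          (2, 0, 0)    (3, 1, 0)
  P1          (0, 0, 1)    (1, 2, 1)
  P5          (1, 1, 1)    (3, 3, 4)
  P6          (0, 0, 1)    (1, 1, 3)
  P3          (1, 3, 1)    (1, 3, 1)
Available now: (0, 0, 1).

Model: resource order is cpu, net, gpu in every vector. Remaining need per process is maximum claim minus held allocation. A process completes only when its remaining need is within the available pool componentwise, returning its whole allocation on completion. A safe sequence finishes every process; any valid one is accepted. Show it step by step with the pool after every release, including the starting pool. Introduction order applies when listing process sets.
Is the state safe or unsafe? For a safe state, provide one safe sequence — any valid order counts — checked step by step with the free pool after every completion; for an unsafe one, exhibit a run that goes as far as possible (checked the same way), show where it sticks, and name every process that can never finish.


SAFE — a valid safe sequence is P3, P8, P6, P5, P1.
Key observation: P8 is the earliest step where a requested resource binds exactly: need (1, 1, 0), pool (1, 3, 2) at its turn.
Check, step by step:
  pool = (0, 0, 1)
  P3: need (0, 0, 0) fits (0, 0, 1); releases (1, 3, 1), pool now (1, 3, 2)
  P8: need (1, 1, 0) fits (1, 3, 2); releases (2, 0, 0), pool now (3, 3, 2)
  P6: need (1, 1, 2) fits (3, 3, 2); releases (0, 0, 1), pool now (3, 3, 3)
  P5: need (2, 2, 3) fits (3, 3, 3); releases (1, 1, 1), pool now (4, 4, 4)
  P1: need (1, 2, 0) fits (4, 4, 4); releases (0, 0, 1), pool now (4, 4, 5)


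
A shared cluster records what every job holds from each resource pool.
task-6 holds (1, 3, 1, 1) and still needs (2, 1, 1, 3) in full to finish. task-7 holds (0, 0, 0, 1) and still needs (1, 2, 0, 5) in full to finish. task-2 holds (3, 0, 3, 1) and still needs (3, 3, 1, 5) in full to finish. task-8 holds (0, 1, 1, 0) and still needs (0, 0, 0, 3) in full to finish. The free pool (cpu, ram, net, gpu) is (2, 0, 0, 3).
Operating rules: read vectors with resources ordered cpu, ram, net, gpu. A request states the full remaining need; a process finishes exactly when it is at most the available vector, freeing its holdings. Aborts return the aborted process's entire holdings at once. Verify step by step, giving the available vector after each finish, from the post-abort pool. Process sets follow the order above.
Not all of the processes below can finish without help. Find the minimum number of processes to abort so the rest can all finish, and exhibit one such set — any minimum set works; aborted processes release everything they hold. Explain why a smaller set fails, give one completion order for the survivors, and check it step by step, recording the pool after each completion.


The answer: abort task-2.
Key observation: the deadlocked task-7 becomes finishable only because task-2 released (3, 0, 3, 1); it completes at step 3 below.
Why nothing smaller works: aborting no one leaves the state deadlocked as given.
The survivors complete as task-8, task-6, task-7. Verifying each step (starting from the post-abort pool):
  pool = (5, 0, 3, 4)
  run task-8 (needs (0, 0, 0, 3), free (5, 0, 3, 4)); after release of (0, 1, 1, 0) the pool is (5, 1, 4, 4)
  run task-6 (needs (2, 1, 1, 3), free (5, 1, 4, 4)); after release of (1, 3, 1, 1) the pool is (6, 4, 5, 5)
  run task-7 (needs (1, 2, 0, 5), free (6, 4, 5, 5)); after release of (0, 0, 0, 1) the pool is (6, 4, 5, 6)


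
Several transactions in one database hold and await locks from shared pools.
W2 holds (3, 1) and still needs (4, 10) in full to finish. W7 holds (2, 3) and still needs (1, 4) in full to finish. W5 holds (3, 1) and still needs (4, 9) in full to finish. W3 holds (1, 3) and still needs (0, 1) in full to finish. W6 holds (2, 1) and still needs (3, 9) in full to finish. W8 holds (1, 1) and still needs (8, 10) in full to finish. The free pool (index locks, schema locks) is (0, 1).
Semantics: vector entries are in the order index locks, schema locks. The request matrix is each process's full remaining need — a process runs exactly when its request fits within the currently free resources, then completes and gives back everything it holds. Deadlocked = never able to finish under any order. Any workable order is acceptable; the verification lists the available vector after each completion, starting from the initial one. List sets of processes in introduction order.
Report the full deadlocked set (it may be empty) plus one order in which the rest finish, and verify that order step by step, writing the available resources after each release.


Deadlocked set: W2, W5, W6 and W8.
Key observation: even finishing W3, W7 leaves just (3, 7) free — too little schema locks for any of the remaining processes.
A valid finishing order for the others: W3, W7. Verifying each step:
  pool = (0, 1)
  W3 needs (0, 1) <= (0, 1) -> finishes; pool += (1, 3) = (1, 4)
  W7 needs (1, 4) <= (1, 4) -> finishes; pool += (2, 3) = (3, 7)
The stuck group stays short no matter what:
  blocked: W2 wants (4, 10), pool (3, 7) — not enough index locks and schema locks
  blocked: W5 wants (4, 9), pool (3, 7) — not enough index locks and schema locks
  blocked: W6 wants (3, 9), pool (3, 7) — not enough schema locks
  blocked: W8 wants (8, 10), pool (3, 7) — not enough index locks and schema locks


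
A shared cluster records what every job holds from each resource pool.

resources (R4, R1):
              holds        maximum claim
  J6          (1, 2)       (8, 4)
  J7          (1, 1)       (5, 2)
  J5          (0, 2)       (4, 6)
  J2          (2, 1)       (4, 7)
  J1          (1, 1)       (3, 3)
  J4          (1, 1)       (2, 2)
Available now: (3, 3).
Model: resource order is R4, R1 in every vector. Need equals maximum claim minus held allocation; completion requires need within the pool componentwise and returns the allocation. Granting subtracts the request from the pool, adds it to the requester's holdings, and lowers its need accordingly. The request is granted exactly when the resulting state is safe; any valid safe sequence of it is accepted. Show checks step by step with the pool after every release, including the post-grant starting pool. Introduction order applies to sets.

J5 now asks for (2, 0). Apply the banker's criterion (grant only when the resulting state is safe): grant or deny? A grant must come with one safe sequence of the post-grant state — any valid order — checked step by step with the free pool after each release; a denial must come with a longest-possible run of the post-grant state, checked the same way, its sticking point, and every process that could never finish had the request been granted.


GRANT — the state after the grant stays safe, e.g. via J4, J5, J7, J2, J6, J1.
Key observation: after the grant the pool drops to (1, 3), which still lets J4 finish first and unwind the rest.
Step-by-step check of the post-grant state:
  pool = (1, 3)
  J4 needs (1, 1) <= (1, 3) -> finishes; pool += (1, 1) = (2, 4)
  J5 needs (2, 4) <= (2, 4) -> finishes; pool += (2, 2) = (4, 6)
  J7 needs (4, 1) <= (4, 6) -> finishes; pool += (1, 1) = (5, 7)
  J2 needs (2, 6) <= (5, 7) -> finishes; pool += (2, 1) = (7, 8)
  J6 needs (7, 2) <= (7, 8) -> finishes; pool += (1, 2) = (8, 10)
  J1 needs (2, 2) <= (8, 10) -> finishes; pool += (1, 1) = (9, 11)


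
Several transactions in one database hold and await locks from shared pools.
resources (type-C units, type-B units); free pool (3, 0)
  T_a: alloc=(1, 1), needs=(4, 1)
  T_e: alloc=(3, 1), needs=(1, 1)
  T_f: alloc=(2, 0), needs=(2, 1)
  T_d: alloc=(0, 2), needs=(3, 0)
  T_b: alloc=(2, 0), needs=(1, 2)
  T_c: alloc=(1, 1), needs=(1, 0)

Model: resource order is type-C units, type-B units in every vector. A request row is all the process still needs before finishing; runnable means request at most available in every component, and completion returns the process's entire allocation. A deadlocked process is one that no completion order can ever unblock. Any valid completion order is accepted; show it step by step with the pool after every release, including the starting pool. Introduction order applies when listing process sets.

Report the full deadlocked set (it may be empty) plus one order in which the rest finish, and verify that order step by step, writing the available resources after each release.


Nothing here is deadlocked.
Key observation: T_d fits the free pool immediately, and its release cascades until everyone finishes.
One completion order for the rest: T_d, T_c, T_e, T_f, T_a, T_b. Walking it through:
  pool = (3, 0)
  T_d needs (3, 0) <= (3, 0) -> finishes; pool += (0, 2) = (3, 2)
  T_c needs (1, 0) <= (3, 2) -> finishes; pool += (1, 1) = (4, 3)
  T_e needs (1, 1) <= (4, 3) -> finishes; pool += (3, 1) = (7, 4)
  T_f needs (2, 1) <= (7, 4) -> finishes; pool += (2, 0) = (9, 4)
  T_a needs (4, 1) <= (9, 4) -> finishes; pool += (1, 1) = (10, 5)
  T_b needs (1, 2) <= (10, 5) -> finishes; pool += (2, 0) = (12, 5)


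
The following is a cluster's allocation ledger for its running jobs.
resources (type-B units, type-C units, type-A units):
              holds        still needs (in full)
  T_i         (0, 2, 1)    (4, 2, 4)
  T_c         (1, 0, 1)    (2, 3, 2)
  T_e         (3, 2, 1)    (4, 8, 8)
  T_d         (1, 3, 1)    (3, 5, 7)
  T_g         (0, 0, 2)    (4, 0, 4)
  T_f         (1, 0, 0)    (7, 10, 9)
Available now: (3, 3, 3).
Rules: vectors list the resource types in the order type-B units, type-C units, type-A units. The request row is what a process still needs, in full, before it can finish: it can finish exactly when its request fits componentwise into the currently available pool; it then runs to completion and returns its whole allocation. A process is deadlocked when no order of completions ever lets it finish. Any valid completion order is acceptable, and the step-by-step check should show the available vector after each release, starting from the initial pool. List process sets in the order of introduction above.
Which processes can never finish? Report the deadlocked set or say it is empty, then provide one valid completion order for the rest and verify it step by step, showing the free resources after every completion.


Nothing here is deadlocked.
Key observation: there is always a runnable process — T_c first — so the state unwinds completely.
The rest can finish in the order T_c, T_g, T_i, T_d, T_e, T_f. Check, step by step:
  pool = (3, 3, 3)
  run T_c (needs (2, 3, 2), free (3, 3, 3)); after release of (1, 0, 1) the pool is (4, 3, 4)
  run T_g (needs (4, 0, 4), free (4, 3, 4)); after release of (0, 0, 2) the pool is (4, 3, 6)
  run T_i (needs (4, 2, 4), free (4, 3, 6)); after release of (0, 2, 1) the pool is (4, 5, 7)
  run T_d (needs (3, 5, 7), free (4, 5, 7)); after release of (1, 3, 1) the pool is (5, 8, 8)
  run T_e (needs (4, 8, 8), free (5, 8, 8)); after release of (3, 2, 1) the pool is (8, 10, 9)
  run T_f (needs (7, 10, 9), free (8, 10, 9)); after release of (1, 0, 0) the pool is (9, 10, 9)


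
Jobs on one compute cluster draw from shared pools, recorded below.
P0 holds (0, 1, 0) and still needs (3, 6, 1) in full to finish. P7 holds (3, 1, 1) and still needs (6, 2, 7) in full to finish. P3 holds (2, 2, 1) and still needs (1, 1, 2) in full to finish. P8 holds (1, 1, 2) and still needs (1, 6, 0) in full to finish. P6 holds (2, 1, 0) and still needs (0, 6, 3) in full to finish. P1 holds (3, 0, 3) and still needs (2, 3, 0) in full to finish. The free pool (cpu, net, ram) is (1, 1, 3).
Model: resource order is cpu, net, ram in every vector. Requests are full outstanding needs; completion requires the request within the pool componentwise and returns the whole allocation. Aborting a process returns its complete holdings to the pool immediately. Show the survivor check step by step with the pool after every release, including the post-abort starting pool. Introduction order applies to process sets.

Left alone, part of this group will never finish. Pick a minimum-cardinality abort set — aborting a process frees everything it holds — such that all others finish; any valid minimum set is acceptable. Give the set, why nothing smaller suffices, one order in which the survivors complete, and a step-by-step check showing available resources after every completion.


Abort P0 and P8.
Key observation: P6 had no path to completion before; after the abort of P0 and P8 ((1, 2, 2) returned), step 4 is where it fits.
No one abort is enough; case by case: P0 alone leaves P8 blocked (short on net); P7 alone leaves P0 blocked (short on net); P3 alone leaves P0 blocked (short on net); P8 alone leaves P0 blocked (short on net); P6 alone leaves P0 blocked (short on net); P1 alone leaves P0 blocked (short on net).
Survivors finish in the order: P3, P1, P7, P6. Walking it through (pool after the aborts first):
  pool = (2, 3, 5)
  P3 needs (1, 1, 2) <= (2, 3, 5) -> finishes; pool += (2, 2, 1) = (4, 5, 6)
  P1 needs (2, 3, 0) <= (4, 5, 6) -> finishes; pool += (3, 0, 3) = (7, 5, 9)
  P7 needs (6, 2, 7) <= (7, 5, 9) -> finishes; pool += (3, 1, 1) = (10, 6, 10)
  P6 needs (0, 6, 3) <= (10, 6, 10) -> finishes; pool += (2, 1, 0) = (12, 7, 10)


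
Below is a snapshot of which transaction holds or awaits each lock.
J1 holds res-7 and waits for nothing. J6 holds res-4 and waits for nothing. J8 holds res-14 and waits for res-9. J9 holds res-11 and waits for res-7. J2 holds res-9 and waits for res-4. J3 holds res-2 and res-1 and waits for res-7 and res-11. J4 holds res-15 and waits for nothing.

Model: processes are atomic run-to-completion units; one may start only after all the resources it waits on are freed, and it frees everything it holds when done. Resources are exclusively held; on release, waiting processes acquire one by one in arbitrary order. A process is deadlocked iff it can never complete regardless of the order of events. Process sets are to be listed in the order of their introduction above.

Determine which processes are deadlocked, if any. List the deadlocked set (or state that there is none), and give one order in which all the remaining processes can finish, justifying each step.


The deadlocked set is empty.
Key observation: all waits point, directly or indirectly, at processes that can finish, so nothing is permanently blocked.
The rest can finish in the order J1, J9, J6, J2, J3, J4, J8.
Verifying each step:
  J1 waits on nothing -> runs at once and releases res-7
  J9 waits on res-7 — all released -> runs and releases res-11
  J6 waits on nothing -> runs at once and releases res-4
  J2 waits on res-4 — all released -> runs and releases res-9
  J3 waits on res-7 and res-11 — all released -> runs and releases res-2 and res-1
  J4 waits on nothing -> runs at once and releases res-15
  J8 waits on res-9 — all released -> runs and releases res-14


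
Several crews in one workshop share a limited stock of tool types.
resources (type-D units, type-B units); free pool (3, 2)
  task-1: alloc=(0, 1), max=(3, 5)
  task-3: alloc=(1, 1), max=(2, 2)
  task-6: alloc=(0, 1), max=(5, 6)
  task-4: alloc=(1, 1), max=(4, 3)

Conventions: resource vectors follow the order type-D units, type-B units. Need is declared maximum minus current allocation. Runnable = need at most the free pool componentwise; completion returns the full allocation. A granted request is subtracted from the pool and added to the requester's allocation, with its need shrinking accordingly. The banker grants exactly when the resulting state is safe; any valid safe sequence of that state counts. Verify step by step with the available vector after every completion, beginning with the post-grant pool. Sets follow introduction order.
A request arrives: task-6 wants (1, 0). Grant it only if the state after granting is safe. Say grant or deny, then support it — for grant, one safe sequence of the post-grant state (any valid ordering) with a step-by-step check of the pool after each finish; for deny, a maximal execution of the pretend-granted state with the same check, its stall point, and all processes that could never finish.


GRANT: granting preserves safety; a valid post-grant sequence is task-3, task-4, task-1, task-6.
Key observation: the grant leaves (2, 2) free — enough for task-3, whose release restarts the cascade.
Verifying the post-grant state step by step:
  pool = (2, 2)
  task-3: need (1, 1) fits (2, 2); releases (1, 1), pool now (3, 3)
  task-4: need (3, 2) fits (3, 3); releases (1, 1), pool now (4, 4)
  task-1: need (3, 4) fits (4, 4); releases (0, 1), pool now (4, 5)
  task-6: need (4, 5) fits (4, 5); releases (1, 1), pool now (5, 6)


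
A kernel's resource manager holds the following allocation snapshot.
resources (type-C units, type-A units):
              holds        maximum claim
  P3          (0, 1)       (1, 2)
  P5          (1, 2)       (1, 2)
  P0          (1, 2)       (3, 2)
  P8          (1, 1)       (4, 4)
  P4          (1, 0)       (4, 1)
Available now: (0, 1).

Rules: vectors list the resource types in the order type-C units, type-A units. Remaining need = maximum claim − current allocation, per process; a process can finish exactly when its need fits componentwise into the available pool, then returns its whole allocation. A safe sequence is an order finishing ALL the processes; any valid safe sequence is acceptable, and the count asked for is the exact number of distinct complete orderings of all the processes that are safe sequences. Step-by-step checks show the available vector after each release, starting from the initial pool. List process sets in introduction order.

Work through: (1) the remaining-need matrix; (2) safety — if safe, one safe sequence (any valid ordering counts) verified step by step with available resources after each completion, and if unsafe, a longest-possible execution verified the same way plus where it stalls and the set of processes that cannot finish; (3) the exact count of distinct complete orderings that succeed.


(1) Outstanding need per process (order type-C units, type-A units):
  P3: (1, 1)
  P5: (0, 0)
  P0: (2, 0)
  P8: (3, 3)
  P4: (3, 1)
(2) UNSAFE.
Key observation: P5, P3 can finish, but then (1, 4) is all there is, and the blocked group's type-C units demands exceed it.
The run P5, P3 cannot be extended any further. Check, step by step:
  pool = (0, 1)
  run P5 (needs (0, 0), free (0, 1)); after release of (1, 2) the pool is (1, 3)
  run P3 (needs (1, 1), free (1, 3)); after release of (0, 1) the pool is (1, 4)
  P0 cannot run: need (2, 0) vs free (1, 4) (insufficient type-C units)
  P8 cannot run: need (3, 3) vs free (1, 4) (insufficient type-C units)
  P4 cannot run: need (3, 1) vs free (1, 4) (insufficient type-C units)
Never able to finish: P0, P8 and P4.
(3) Exactly 0 of the possible complete orderings are safe sequences.


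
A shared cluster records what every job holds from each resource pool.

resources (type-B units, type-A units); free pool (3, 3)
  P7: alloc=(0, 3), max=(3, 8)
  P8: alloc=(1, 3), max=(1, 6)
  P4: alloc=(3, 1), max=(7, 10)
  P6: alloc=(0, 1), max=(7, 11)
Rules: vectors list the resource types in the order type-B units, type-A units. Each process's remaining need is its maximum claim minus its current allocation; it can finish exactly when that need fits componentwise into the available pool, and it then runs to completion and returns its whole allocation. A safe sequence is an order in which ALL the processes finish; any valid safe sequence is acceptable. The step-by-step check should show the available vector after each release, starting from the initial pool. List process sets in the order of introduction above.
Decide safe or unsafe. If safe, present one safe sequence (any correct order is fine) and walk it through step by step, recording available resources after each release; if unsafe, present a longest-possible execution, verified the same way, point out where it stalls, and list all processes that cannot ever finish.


SAFE — a valid safe sequence is P8, P7, P4, P6.
Key observation: P8 marks the first exact bind of the order: its need (0, 3) fits the free (3, 3) with zero slack on a requested resource.
Verifying each step:
  pool = (3, 3)
  run P8 (needs (0, 3), free (3, 3)); after release of (1, 3) the pool is (4, 6)
  run P7 (needs (3, 5), free (4, 6)); after release of (0, 3) the pool is (4, 9)
  run P4 (needs (4, 9), free (4, 9)); after release of (3, 1) the pool is (7, 10)
  run P6 (needs (7, 10), free (7, 10)); after release of (0, 1) the pool is (7, 11)


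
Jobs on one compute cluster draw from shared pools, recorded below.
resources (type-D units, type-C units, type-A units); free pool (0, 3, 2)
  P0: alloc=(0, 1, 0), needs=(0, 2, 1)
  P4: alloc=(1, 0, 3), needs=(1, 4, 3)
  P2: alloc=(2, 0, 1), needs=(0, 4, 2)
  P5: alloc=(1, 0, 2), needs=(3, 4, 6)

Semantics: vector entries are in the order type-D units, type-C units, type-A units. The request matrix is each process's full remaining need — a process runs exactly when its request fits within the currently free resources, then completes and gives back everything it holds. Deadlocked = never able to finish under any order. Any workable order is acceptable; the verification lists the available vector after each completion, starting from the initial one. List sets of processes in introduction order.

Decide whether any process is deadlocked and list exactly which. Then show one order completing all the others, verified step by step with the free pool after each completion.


Nothing here is deadlocked.
Key observation: there is always a runnable process — P0 first — so the state unwinds completely.
A valid finishing order for the others: P0, P2, P4, P5. Step-by-step check:
  pool = (0, 3, 2)
  run P0 (needs (0, 2, 1), free (0, 3, 2)); after release of (0, 1, 0) the pool is (0, 4, 2)
  run P2 (needs (0, 4, 2), free (0, 4, 2)); after release of (2, 0, 1) the pool is (2, 4, 3)
  run P4 (needs (1, 4, 3), free (2, 4, 3)); after release of (1, 0, 3) the pool is (3, 4, 6)
  run P5 (needs (3, 4, 6), free (3, 4, 6)); after release of (1, 0, 2) the pool is (4, 4, 8)


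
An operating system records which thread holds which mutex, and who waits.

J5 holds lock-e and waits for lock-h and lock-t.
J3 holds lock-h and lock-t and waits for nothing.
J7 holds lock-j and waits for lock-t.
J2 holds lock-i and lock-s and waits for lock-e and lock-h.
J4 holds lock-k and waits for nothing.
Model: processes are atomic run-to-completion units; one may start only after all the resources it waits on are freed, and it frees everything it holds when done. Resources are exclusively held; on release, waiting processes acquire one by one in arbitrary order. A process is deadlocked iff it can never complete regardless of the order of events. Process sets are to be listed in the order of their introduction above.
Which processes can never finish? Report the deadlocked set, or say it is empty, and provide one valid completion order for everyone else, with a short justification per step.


Nothing here is deadlocked.
Key observation: the wait graph is acyclic; completion cascades from the unblocked processes through everyone else.
The rest can finish in the order J3, J5, J4, J2, J7.
Verifying each step:
  J3: no waits; runs immediately, freeing lock-h and lock-t
  run J5 (all its waits — lock-h and lock-t — are resolved); releases lock-e
  J4: no waits; runs immediately, freeing lock-k
  run J2 (all its waits — lock-e and lock-h — are resolved); releases lock-i and lock-s
  run J7 (all its waits — lock-t — are resolved); releases lock-j


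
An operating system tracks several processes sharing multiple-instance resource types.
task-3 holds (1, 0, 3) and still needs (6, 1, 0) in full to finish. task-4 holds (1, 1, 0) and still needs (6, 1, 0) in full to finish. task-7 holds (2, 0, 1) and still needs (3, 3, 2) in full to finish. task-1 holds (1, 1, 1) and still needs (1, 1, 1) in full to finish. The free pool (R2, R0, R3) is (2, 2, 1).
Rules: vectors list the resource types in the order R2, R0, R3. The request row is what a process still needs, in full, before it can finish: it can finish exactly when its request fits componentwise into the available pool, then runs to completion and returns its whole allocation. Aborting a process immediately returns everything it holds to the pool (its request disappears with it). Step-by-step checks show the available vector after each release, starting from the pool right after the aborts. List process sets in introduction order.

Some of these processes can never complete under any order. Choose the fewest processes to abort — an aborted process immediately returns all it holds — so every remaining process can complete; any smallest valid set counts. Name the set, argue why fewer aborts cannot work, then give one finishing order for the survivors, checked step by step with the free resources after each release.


The answer: abort task-4.
Key observation: the returned (1, 1, 0) from task-4 is what brings task-3 — unrunnable before, under any order — into play at step 3.
No smaller set exists: with zero aborts the deadlock remains.
The survivors complete as task-1, task-7, task-3. Check, step by step (starting from the post-abort pool):
  pool = (3, 3, 1)
  task-1: need (1, 1, 1) fits (3, 3, 1); releases (1, 1, 1), pool now (4, 4, 2)
  task-7: need (3, 3, 2) fits (4, 4, 2); releases (2, 0, 1), pool now (6, 4, 3)
  task-3: need (6, 1, 0) fits (6, 4, 3); releases (1, 0, 3), pool now (7, 4, 6)


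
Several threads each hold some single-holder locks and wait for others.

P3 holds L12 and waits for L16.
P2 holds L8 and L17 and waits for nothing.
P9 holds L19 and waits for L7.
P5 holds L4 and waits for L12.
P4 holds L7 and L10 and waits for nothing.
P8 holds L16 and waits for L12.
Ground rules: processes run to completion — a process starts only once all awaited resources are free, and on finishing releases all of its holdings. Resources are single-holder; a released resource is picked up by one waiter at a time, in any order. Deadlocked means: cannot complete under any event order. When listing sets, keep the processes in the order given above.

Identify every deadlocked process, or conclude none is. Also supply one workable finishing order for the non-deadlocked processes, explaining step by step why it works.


Deadlocked set: P3, P5 and P8.
Key observation: the cycle P3 -> P8 -> P3 can never break — each member waits on the next; P5 waits into the deadlock from upstream.
One completion order for the rest: P4, P2, P9.
Step-by-step check:
  P4 waits on nothing -> runs at once and releases L7 and L10
  P2 waits on nothing -> runs at once and releases L8 and L17
  run P9 (all its waits — L7 — are resolved); releases L19


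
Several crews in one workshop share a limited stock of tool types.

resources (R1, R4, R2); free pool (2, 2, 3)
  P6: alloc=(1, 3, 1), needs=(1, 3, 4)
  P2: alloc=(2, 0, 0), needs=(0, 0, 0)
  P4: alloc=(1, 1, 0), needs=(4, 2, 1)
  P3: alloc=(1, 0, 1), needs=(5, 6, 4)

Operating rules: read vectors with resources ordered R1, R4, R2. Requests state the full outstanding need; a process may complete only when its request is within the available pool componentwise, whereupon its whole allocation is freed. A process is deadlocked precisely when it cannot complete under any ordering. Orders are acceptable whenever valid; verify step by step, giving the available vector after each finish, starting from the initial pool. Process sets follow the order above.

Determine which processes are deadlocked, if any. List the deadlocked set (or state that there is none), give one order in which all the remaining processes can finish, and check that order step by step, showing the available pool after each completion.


Deadlocked set: P6 and P3.
Key observation: even finishing P2, P4 leaves just (5, 3, 3) free — too little R2 for any of the remaining processes.
A valid finishing order for the others: P2, P4. Verifying each step:
  pool = (2, 2, 3)
  run P2 (needs (0, 0, 0), free (2, 2, 3)); after release of (2, 0, 0) the pool is (4, 2, 3)
  run P4 (needs (4, 2, 1), free (4, 2, 3)); after release of (1, 1, 0) the pool is (5, 3, 3)
The blocked processes can never fit:
  P6 cannot run: need (1, 3, 4) vs free (5, 3, 3) (insufficient R2)
  P3 cannot run: need (5, 6, 4) vs free (5, 3, 3) (insufficient R4 and R2)


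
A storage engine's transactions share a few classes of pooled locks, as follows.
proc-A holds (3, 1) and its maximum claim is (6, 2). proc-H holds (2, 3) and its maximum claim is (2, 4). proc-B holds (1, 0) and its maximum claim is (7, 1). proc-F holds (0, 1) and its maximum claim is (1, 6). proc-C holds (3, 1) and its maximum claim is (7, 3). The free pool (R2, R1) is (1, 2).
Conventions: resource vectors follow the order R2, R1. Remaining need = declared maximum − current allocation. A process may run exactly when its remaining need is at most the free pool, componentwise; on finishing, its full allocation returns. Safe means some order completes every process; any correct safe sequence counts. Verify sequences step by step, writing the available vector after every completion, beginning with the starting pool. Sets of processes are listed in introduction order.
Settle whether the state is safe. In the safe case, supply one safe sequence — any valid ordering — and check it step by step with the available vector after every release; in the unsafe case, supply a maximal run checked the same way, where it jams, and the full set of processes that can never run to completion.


The state is SAFE; one workable sequence: proc-H, proc-A, proc-F, proc-B, proc-C.
Key observation: proc-A marks the first exact bind of the order: its need (3, 1) fits the free (3, 5) with zero slack on a requested resource.
Check, step by step:
  pool = (1, 2)
  proc-H needs (0, 1) <= (1, 2) -> finishes; pool += (2, 3) = (3, 5)
  proc-A needs (3, 1) <= (3, 5) -> finishes; pool += (3, 1) = (6, 6)
  proc-F needs (1, 5) <= (6, 6) -> finishes; pool += (0, 1) = (6, 7)
  proc-B needs (6, 1) <= (6, 7) -> finishes; pool += (1, 0) = (7, 7)
  proc-C needs (4, 2) <= (7, 7) -> finishes; pool += (3, 1) = (10, 8)


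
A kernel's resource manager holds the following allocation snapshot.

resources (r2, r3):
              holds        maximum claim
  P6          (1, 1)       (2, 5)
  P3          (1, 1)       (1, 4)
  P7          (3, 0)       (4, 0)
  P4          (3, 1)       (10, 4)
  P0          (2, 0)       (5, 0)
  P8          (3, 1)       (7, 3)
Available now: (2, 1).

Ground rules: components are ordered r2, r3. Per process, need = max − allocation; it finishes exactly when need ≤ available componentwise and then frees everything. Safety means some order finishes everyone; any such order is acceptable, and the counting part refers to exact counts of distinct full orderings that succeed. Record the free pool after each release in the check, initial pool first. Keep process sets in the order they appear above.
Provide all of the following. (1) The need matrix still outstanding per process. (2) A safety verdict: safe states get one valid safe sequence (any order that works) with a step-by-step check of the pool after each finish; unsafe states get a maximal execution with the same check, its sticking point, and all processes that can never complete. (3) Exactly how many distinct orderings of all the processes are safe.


(1) Need matrix, components ordered r2, r3:
  P6: (1, 4)
  P3: (0, 3)
  P7: (1, 0)
  P4: (7, 3)
  P0: (3, 0)
  P8: (4, 2)
(2) UNSAFE.
Key observation: the wall is r3: completing P7, P0 brings the pool only to (7, 1), and all the rest need more.
A maximal execution: P7, P0 — then nothing else fits. Step-by-step check:
  pool = (2, 1)
  P7: need (1, 0) fits (2, 1); releases (3, 0), pool now (5, 1)
  P0: need (3, 0) fits (5, 1); releases (2, 0), pool now (7, 1)
  P6 cannot run: need (1, 4) vs free (7, 1) (insufficient r3)
  P3 cannot run: need (0, 3) vs free (7, 1) (insufficient r3)
  P4 cannot run: need (7, 3) vs free (7, 1) (insufficient r3)
  P8 cannot run: need (4, 2) vs free (7, 1) (insufficient r3)
Permanently blocked: P6, P3, P4 and P8.
(3) The exact count: 0 of the possible complete orderings are safe sequences.


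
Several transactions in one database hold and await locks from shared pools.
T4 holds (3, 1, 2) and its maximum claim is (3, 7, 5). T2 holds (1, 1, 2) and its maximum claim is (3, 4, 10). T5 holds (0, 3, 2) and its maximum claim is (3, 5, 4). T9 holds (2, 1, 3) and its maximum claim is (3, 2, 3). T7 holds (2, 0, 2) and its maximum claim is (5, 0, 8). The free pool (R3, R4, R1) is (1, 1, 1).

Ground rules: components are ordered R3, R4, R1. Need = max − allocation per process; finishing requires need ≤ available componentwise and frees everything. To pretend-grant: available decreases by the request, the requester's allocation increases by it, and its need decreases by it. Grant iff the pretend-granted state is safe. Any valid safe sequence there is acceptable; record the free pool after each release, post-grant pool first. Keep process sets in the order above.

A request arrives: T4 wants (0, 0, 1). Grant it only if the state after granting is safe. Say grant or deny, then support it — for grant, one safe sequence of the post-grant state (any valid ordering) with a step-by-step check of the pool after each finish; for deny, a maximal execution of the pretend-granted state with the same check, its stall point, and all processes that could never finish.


DENY. Granting would leave the state unsafe.
Key observation: after T9, T5 the pool peaks at (3, 5, 5), and each blocked process is short somewhere: T4 on R4; T2 on R1; T7 on R1.
After a pretend grant, a maximal execution: T9, T5 — then nothing else fits. Check, step by step:
  pool = (1, 1, 0)
  T9 needs (1, 1, 0) <= (1, 1, 0) -> finishes; pool += (2, 1, 3) = (3, 2, 3)
  T5 needs (3, 2, 2) <= (3, 2, 3) -> finishes; pool += (0, 3, 2) = (3, 5, 5)
  T4 still needs (0, 6, 2) but only (3, 5, 5) is free — short on R4
  T2 still needs (2, 3, 8) but only (3, 5, 5) is free — short on R1
  T7 still needs (3, 0, 6) but only (3, 5, 5) is free — short on R1
Post-grant, the permanently blocked set is T4, T2 and T7.


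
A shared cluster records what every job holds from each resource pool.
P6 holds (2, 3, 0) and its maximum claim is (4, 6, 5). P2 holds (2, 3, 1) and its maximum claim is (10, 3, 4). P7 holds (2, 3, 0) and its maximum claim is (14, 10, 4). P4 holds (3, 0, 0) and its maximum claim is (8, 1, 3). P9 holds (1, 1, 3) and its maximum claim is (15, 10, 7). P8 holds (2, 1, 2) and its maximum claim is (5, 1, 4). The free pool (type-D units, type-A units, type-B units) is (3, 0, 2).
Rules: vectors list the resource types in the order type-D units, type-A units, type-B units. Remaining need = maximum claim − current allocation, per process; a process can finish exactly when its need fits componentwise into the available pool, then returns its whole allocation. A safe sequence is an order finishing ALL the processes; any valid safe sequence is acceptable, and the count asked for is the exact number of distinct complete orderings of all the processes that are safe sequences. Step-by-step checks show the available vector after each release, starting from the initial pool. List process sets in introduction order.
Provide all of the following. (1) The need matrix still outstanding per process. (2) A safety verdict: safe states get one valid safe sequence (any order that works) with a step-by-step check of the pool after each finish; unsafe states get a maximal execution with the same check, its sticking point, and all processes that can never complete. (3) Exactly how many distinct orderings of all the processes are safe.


(1) Outstanding need per process (order type-D units, type-A units, type-B units):
  P6: (2, 3, 5)
  P2: (8, 0, 3)
  P7: (12, 7, 4)
  P4: (5, 1, 3)
  P9: (14, 9, 4)
  P8: (3, 0, 2)
(2) SAFE. One safe sequence: P8, P4, P2, P6, P7, P9.
Key observation: P8 marks the first exact bind of the order: its need (3, 0, 2) fits the free (3, 0, 2) with zero slack on a requested resource.
Step-by-step check:
  pool = (3, 0, 2)
  P8 needs (3, 0, 2) <= (3, 0, 2) -> finishes; pool += (2, 1, 2) = (5, 1, 4)
  P4 needs (5, 1, 3) <= (5, 1, 4) -> finishes; pool += (3, 0, 0) = (8, 1, 4)
  P2 needs (8, 0, 3) <= (8, 1, 4) -> finishes; pool += (2, 3, 1) = (10, 4, 5)
  P6 needs (2, 3, 5) <= (10, 4, 5) -> finishes; pool += (2, 3, 0) = (12, 7, 5)
  P7 needs (12, 7, 4) <= (12, 7, 5) -> finishes; pool += (2, 3, 0) = (14, 10, 5)
  P9 needs (14, 9, 4) <= (14, 10, 5) -> finishes; pool += (1, 1, 3) = (15, 11, 8)
(3) The exact count: 1 of the possible complete orderings is a safe sequence.
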